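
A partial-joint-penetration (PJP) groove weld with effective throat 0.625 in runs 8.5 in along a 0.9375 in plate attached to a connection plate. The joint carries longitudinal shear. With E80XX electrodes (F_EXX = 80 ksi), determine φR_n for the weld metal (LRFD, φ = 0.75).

Effective throat (given) t_e = 0.625 in.
A_we = 0.625 × 8.5 = 5.312 in².
F_nw = 0.6 F_EXX = 48 ksi.
φR_n = 0.75 × 48 × 5.312 = 191.2 kip.

φR_n ≈ 191 kip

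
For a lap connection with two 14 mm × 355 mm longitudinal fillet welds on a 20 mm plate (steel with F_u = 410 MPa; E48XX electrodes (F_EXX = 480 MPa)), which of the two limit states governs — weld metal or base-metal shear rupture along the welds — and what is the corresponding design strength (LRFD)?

φR_n ≈ 1520 kN (weld metal governs)

t_e = 0.707 × 14 = 9.898 mm; L = 710 mm.
Weld metal: φR_n = 0.75 × 0.6 × 480 × 9.898 × 710 × 10⁻³ = 1518 kN.
Base metal (shear rupture): φR_n = 0.75 × 0.6 × 410 × 20 × 710 × 10⁻³ = 2620 kN.
Governing: weld metal.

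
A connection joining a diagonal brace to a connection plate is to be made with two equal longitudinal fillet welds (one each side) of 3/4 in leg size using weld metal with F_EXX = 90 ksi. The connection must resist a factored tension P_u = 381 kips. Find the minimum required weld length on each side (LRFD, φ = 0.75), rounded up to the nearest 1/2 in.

L = 9 in on each side

Throat t_e = 0.707 × 0.75 = 0.5302 in.
φr_n = 0.75 × 0.6 × 90 × 0.5302 = 21.48 kips/in.
L_req = P_u / φr_n = 381 / 21.48 = 17.74 in total.
Per side: 17.74 / 2 = 8.871 in.
Round up → use L = 9 in on each side.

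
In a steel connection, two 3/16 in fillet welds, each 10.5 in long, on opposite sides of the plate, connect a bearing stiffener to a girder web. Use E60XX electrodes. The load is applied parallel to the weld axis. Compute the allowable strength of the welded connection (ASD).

R_n/Ω ≈ 50.1 kips

E60XX → F_EXX = 60 ksi.
Effective throat t_e = 0.707 × 0.1875 = 0.1326 in.
Total length L = 21 in; A_we = 0.1326 × 21 = 2.784 in².
F_nw = 0.6 F_EXX = 0.6 × 60 = 36 ksi.
R_n = 36 × 2.784 = 100.2 kips; R_n/Ω = 100.2/2.0 = 50.11 kips.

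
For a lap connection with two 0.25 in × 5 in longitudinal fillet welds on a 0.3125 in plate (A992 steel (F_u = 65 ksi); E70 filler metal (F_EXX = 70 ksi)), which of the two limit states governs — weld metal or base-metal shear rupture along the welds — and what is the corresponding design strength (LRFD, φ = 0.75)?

t_e = 0.707 × 0.25 = 0.1767 in; L = 10 in.
Weld metal: φR_n = 0.75 × 0.6 × 70 × 0.1767 × 10 = 55.68 kips.
Base metal (shear rupture): φR_n = 0.75 × 0.6 × 65 × 0.3125 × 10 = 91.41 kips.
Governing: weld metal.

φR_n ≈ 55.7 kips (weld metal governs)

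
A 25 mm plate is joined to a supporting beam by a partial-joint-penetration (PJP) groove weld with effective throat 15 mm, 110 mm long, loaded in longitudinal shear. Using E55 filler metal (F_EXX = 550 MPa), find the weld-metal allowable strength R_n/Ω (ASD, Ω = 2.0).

Effective throat (given) t_e = 15 mm.
A_we = 15 × 110 = 1650 mm².
F_nw = 0.6 F_EXX = 330 MPa.
R_n/Ω = (330 × 1650) / 2.0 × 10⁻³ = 272.2 kN.

R_n/Ω ≈ 272 kN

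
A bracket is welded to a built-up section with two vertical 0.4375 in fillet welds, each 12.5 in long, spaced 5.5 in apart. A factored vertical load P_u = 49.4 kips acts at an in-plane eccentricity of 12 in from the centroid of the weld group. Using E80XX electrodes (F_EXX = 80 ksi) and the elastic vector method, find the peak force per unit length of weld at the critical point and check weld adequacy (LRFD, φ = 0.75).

Total weld length L_w = 25 in. Treat welds as unit-width lines.
Polar moment about centroid: J = 2[d³/12 + d(b/2)²] = 2[12.5³/12 + 12.5×2.75²] = 514.6 in³.
Direct shear f_v = P/L_w = 49.4 / 25 = 1.976 kip/in (vertical).
Torsion M = P·e = 49.4 × 12 = 592.8 kip·in.
Critical point at (x, y) = (2.75, 6.25) from centroid. f_tx = M·y/J = 7.2 kip/in; f_ty = M·x/J = 3.168 kip/in.
Resultant f_max = √[f_tx² + (f_v + f_ty)²] = √[7.2² + (1.976 + 3.168)²] = 8.849 kip/in.
Capacity per unit length: φr_n = 0.75 × 0.6 × 80 × (0.707 × 0.4375) = 11.14 kip/in.
8.849 ≤ 11.14 → adequate.

f_max ≈ 8.85 kip/in; adequate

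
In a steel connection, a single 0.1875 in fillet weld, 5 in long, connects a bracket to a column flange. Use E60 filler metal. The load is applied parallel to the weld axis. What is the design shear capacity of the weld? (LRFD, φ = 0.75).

φR_n ≈ 17.9 kips

E60XX → F_EXX = 60 ksi.
Effective throat t_e = 0.707 × 0.1875 = 0.1326 in.
Total length L = 5 in; A_we = 0.1326 × 5 = 0.6628 in².
F_nw = 0.6 F_EXX = 0.6 × 60 = 36 ksi.
φR_n = 0.75 × 36 × 0.6628 = 17.9 kips.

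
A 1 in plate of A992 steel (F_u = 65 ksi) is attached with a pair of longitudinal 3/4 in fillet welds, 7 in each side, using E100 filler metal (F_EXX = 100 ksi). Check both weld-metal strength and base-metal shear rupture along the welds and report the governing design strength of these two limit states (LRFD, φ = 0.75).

t_e = 0.707 × 0.75 = 0.5302 in; L = 14 in.
Weld metal: φR_n = 0.75 × 0.6 × 100 × 0.5302 × 14 = 334.1 kips.
Base metal (shear rupture): φR_n = 0.75 × 0.6 × 65 × 1 × 14 = 409.5 kips.
Governing: weld metal.

φR_n ≈ 334 kips (weld metal governs)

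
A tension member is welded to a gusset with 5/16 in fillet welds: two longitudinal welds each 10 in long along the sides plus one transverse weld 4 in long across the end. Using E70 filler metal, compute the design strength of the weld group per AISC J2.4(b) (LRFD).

E70XX → F_EXX = 70 ksi.
t_e = 0.707 × 0.3125 = 0.2209 in.
R_nwl = 0.6 × 70 × 0.2209 × 20 = 185.6 kip (longitudinal, 2 welds).
R_nwt = 0.6 × 70 × 0.2209 × 4 = 37.12 kip (transverse, base value).
(i) R_nwl + R_nwt = 222.7 kip; (ii) 0.85 R_nwl + 1.5 R_nwt = 213.4 kip.
R_n = max = 222.7 kip [governs: (i)]; φR_n = 167 kip.

φR_n ≈ 167 kip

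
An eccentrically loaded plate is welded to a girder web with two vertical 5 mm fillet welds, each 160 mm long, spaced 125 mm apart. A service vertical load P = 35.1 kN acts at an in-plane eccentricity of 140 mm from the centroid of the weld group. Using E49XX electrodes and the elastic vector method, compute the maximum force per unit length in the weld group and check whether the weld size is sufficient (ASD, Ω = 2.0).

E49XX → F_EXX = 490 MPa.
Total weld length L_w = 320 mm. Treat welds as unit-width lines.
Polar moment about centroid: J = 2[d³/12 + d(b/2)²] = 2[160³/12 + 160×62.5²] = 1933000 mm³.
Direct shear f_v = P/L_w = 35.1×10³ / 320 = 109.7 N/mm (vertical).
Torsion M = P·e = 35.1×10³ × 140 = 4914000 N·mm.
Critical point at (x, y) = (62.5, 80) from centroid. f_tx = M·y/J = 203.4 N/mm; f_ty = M·x/J = 158.9 N/mm.
Resultant f_max = √[f_tx² + (f_v + f_ty)²] = √[203.4² + (109.7 + 158.9)²] = 336.9 N/mm.
Capacity per unit length: r_n/Ω = (1/2.0) × 0.6 × 490 × (0.707 × 5) = 519.6 N/mm.
336.9 ≤ 519.6 → adequate.

f_max ≈ 337 N/mm; adequate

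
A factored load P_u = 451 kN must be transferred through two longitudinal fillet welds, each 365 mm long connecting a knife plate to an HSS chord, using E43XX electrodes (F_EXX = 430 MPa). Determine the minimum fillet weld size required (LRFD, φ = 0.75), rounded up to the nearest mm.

Total weld length L = 730 mm.
Required throat t_e = P_u / (φ × 0.6 F_EXX × L) = 451 / (0.75 × 0.6 × 430 × 730 × 10⁻³) = 3.193 mm.
Required leg w = t_e / 0.707 = 4.516 mm → use 5 mm.

w = 5 mm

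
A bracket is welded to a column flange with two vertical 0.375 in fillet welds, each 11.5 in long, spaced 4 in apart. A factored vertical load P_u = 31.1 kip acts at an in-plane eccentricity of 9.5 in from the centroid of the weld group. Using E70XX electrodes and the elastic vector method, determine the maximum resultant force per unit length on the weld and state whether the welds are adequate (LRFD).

f_max ≈ 5.79 kip/in; adequate

E70XX → F_EXX = 70 ksi.
Total weld length L_w = 23 in. Treat welds as unit-width lines.
Polar moment about centroid: J = 2[d³/12 + d(b/2)²] = 2[11.5³/12 + 11.5×2²] = 345.5 in³.
Direct shear f_v = P/L_w = 31.1 / 23 = 1.352 kip/in (vertical).
Torsion M = P·e = 31.1 × 9.5 = 295.45 kip·in.
Critical point at (x, y) = (2, 5.75) from centroid. f_tx = M·y/J = 4.917 kip/in; f_ty = M·x/J = 1.71 kip/in.
Resultant f_max = √[f_tx² + (f_v + f_ty)²] = √[4.917² + (1.352 + 1.71)²] = 5.793 kip/in.
Capacity per unit length: φr_n = 0.75 × 0.6 × 70 × (0.707 × 0.375) = 8.351 kip/in.
5.793 ≤ 8.351 → adequate.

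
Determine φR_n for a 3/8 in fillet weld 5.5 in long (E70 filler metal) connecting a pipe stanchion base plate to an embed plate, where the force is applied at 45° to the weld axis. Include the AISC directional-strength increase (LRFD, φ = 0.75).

φR_n ≈ 59.6 kip

E70XX → F_EXX = 70 ksi.
t_e = 0.707 × 0.375 = 0.2651 in; A_we = 0.2651 × 5.5 = 1.458 in².
Directional factor: 1.0 + 0.5 sin^1.5(45°) = 1.297.
F_nw = 0.6 × 70 × 1.297 = 54.49 ksi.
φR_n = 0.75 × 54.49 × 1.458 = 59.59 kip.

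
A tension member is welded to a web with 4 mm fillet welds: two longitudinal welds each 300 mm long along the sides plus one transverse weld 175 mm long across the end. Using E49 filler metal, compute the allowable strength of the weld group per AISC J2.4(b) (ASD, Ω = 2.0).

E49XX → F_EXX = 490 MPa.
t_e = 0.707 × 4 = 2.828 mm.
R_nwl = 0.6 × 490 × 2.828 × 600 × 10⁻³ = 498.9 kN (longitudinal, 2 welds).
R_nwt = 0.6 × 490 × 2.828 × 175 × 10⁻³ = 145.5 kN (transverse, base value).
(i) R_nwl + R_nwt = 644.4 kN; (ii) 0.85 R_nwl + 1.5 R_nwt = 642.3 kN.
R_n = max = 644.4 kN [governs: (i)]; R_n/Ω = 322.2 kN.

R_n/Ω ≈ 322 kN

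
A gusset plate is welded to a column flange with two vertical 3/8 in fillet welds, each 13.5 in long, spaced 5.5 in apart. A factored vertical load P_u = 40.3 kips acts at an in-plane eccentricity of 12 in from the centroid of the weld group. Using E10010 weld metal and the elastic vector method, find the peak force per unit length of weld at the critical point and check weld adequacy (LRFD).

f_max ≈ 6.45 kip/in; adequate

E100XX → F_EXX = 100 ksi.
Total weld length L_w = 27 in. Treat welds as unit-width lines.
Polar moment about centroid: J = 2[d³/12 + d(b/2)²] = 2[13.5³/12 + 13.5×2.75²] = 614.2 in³.
Direct shear f_v = P/L_w = 40.3 / 27 = 1.493 kip/in (vertical).
Torsion M = P·e = 40.3 × 12 = 483.6 kip·in.
Critical point at (x, y) = (2.75, 6.75) from centroid. f_tx = M·y/J = 5.314 kip/in; f_ty = M·x/J = 2.165 kip/in.
Resultant f_max = √[f_tx² + (f_v + f_ty)²] = √[5.314² + (1.493 + 2.165)²] = 6.451 kip/in.
Capacity per unit length: φr_n = 0.75 × 0.6 × 100 × (0.707 × 0.375) = 11.93 kip/in.
6.451 ≤ 11.93 → adequate.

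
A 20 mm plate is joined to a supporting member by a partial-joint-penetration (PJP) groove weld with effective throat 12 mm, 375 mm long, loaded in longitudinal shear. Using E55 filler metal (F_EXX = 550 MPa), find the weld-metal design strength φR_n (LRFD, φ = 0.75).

Effective throat (given) t_e = 12 mm.
A_we = 12 × 375 = 4500 mm².
F_nw = 0.6 F_EXX = 330 MPa.
φR_n = 0.75 × 330 × 4500 × 10⁻³ = 1114 kN.

φR_n ≈ 1110 kN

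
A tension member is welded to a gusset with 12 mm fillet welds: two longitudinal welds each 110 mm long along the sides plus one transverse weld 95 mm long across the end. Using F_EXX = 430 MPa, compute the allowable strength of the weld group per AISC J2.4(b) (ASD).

t_e = 0.707 × 12 = 8.484 mm.
R_nwl = 0.6 × 430 × 8.484 × 220 × 10⁻³ = 481.6 kN (longitudinal, 2 welds).
R_nwt = 0.6 × 430 × 8.484 × 95 × 10⁻³ = 207.9 kN (transverse, base value).
(i) R_nwl + R_nwt = 689.5 kN; (ii) 0.85 R_nwl + 1.5 R_nwt = 721.2 kN.
R_n = max = 721.2 kN [governs: (ii)]; R_n/Ω = 360.6 kN.

R_n/Ω ≈ 361 kN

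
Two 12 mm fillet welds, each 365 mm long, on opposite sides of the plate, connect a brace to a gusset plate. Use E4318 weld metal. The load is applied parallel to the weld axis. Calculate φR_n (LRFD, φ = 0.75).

E43XX → F_EXX = 430 MPa.
Effective throat t_e = 0.707 × 12 = 8.484 mm.
Total length L = 730 mm; A_we = 8.484 × 730 = 6193 mm².
F_nw = 0.6 F_EXX = 0.6 × 430 = 258 MPa.
φR_n = 0.75 × 258 × 6193 × 10⁻³ = 1198 kN.

φR_n ≈ 1200 kN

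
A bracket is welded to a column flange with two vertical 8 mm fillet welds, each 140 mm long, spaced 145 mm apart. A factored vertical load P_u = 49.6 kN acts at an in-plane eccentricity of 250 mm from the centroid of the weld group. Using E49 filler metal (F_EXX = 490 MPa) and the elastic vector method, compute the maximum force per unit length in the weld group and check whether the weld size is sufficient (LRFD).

f_max ≈ 785 N/mm; adequate

Total weld length L_w = 280 mm. Treat welds as unit-width lines.
Polar moment about centroid: J = 2[d³/12 + d(b/2)²] = 2[140³/12 + 140×72.5²] = 1929000 mm³.
Direct shear f_v = P/L_w = 49.6×10³ / 280 = 177.1 N/mm (vertical).
Torsion M = P·e = 49.6×10³ × 250 = 12400000 N·mm.
Critical point at (x, y) = (72.5, 70) from centroid. f_tx = M·y/J = 450 N/mm; f_ty = M·x/J = 466 N/mm.
Resultant f_max = √[f_tx² + (f_v + f_ty)²] = √[450² + (177.1 + 466)²] = 784.9 N/mm.
Capacity per unit length: φr_n = 0.75 × 0.6 × 490 × (0.707 × 8) = 1247 N/mm.
784.9 ≤ 1247 → adequate.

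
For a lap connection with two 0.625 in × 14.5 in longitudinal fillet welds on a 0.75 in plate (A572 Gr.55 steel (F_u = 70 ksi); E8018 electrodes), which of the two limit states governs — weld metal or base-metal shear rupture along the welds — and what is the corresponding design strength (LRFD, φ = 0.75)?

φR_n ≈ 461 kip (weld metal governs)

E80XX → F_EXX = 80 ksi.
t_e = 0.707 × 0.625 = 0.4419 in; L = 29 in.
Weld metal: φR_n = 0.75 × 0.6 × 80 × 0.4419 × 29 = 461.3 kip.
Base metal (shear rupture): φR_n = 0.75 × 0.6 × 70 × 0.75 × 29 = 685.1 kip.
Governing: weld metal.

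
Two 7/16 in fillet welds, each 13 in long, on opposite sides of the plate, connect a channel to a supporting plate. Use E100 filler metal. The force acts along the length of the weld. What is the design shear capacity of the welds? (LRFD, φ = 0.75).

E100XX → F_EXX = 100 ksi.
Effective throat t_e = 0.707 × 0.4375 = 0.3093 in.
Total length L = 26 in; A_we = 0.3093 × 26 = 8.042 in².
F_nw = 0.6 F_EXX = 0.6 × 100 = 60 ksi.
φR_n = 0.75 × 60 × 8.042 = 361.9 kip.

φR_n ≈ 362 kip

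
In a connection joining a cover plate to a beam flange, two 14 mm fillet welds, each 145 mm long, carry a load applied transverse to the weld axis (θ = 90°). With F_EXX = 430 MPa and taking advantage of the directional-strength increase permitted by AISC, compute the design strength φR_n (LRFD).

φR_n ≈ 833 kN

t_e = 0.707 × 14 = 9.898 mm; A_we = 9.898 × 290 = 2870 mm².
Directional factor: 1.0 + 0.5 sin^1.5(90°) = 1.5.
F_nw = 0.6 × 430 × 1.5 = 387 MPa.
φR_n = 0.75 × 387 × 2870 × 10⁻³ = 833.1 kN.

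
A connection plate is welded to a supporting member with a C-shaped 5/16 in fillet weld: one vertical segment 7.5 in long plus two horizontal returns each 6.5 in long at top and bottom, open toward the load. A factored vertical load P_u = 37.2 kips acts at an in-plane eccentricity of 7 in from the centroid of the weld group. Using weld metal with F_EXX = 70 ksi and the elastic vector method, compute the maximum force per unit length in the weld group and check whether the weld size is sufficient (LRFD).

f_max ≈ 6.32 kip/in; adequate

Total weld length L_w = 20.5 in. Treat welds as unit-width lines.
Centroid: x̄ = 2×6.5×3.25 / 20.5 = 2.061 in from the vertical weld.
Polar moment about centroid: J = I_x + I_y = [7.5³/12 + 2×6.5×3.75²] + [7.5×2.061² + 2(6.5³/12 + 6.5×1.189²)] = 314 in³.
Direct shear f_v = P/L_w = 37.2 / 20.5 = 1.815 kip/in (vertical).
Torsion M = P·e = 37.2 × 7 = 260.4 kip·in.
Critical point at (x, y) = (4.439, 3.75) from centroid. f_tx = M·y/J = 3.11 kip/in; f_ty = M·x/J = 3.682 kip/in.
Resultant f_max = √[f_tx² + (f_v + f_ty)²] = √[3.11² + (1.815 + 3.682)²] = 6.315 kip/in.
Capacity per unit length: φr_n = 0.75 × 0.6 × 70 × (0.707 × 0.3125) = 6.96 kip/in.
6.315 ≤ 6.96 → adequate.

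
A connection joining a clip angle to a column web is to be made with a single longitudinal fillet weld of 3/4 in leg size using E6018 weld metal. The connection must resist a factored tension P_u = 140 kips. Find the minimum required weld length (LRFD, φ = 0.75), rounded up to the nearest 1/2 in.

L = 10 in

E60XX → F_EXX = 60 ksi.
Throat t_e = 0.707 × 0.75 = 0.5302 in.
φr_n = 0.75 × 0.6 × 60 × 0.5302 = 14.32 kips/in.
L_req = P_u / φr_n = 140 / 14.32 = 9.779 in total.
Round up → use L = 10 in.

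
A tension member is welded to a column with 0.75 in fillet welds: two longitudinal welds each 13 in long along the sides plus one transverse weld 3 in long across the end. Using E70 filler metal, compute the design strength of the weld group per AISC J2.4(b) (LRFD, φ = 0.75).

E70XX → F_EXX = 70 ksi.
t_e = 0.707 × 0.75 = 0.5302 in.
R_nwl = 0.6 × 70 × 0.5302 × 26 = 579 kips (longitudinal, 2 welds).
R_nwt = 0.6 × 70 × 0.5302 × 3 = 66.81 kips (transverse, base value).
(i) R_nwl + R_nwt = 645.8 kips; (ii) 0.85 R_nwl + 1.5 R_nwt = 592.4 kips.
R_n = max = 645.8 kips [governs: (i)]; φR_n = 484.4 kips.

φR_n ≈ 484 kips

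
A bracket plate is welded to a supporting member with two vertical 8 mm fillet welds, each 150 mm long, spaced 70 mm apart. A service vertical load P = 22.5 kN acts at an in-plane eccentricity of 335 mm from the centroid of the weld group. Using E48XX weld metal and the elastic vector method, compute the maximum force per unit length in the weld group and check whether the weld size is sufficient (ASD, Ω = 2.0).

E48XX → F_EXX = 480 MPa.
Total weld length L_w = 300 mm. Treat welds as unit-width lines.
Polar moment about centroid: J = 2[d³/12 + d(b/2)²] = 2[150³/12 + 150×35²] = 930000 mm³.
Direct shear f_v = P/L_w = 22.5×10³ / 300 = 75 N/mm (vertical).
Torsion M = P·e = 22.5×10³ × 335 = 7537500 N·mm.
Critical point at (x, y) = (35, 75) from centroid. f_tx = M·y/J = 607.9 N/mm; f_ty = M·x/J = 283.7 N/mm.
Resultant f_max = √[f_tx² + (f_v + f_ty)²] = √[607.9² + (75 + 283.7)²] = 705.8 N/mm.
Capacity per unit length: r_n/Ω = (1/2.0) × 0.6 × 480 × (0.707 × 8) = 814.5 N/mm.
705.8 ≤ 814.5 → adequate.

f_max ≈ 706 N/mm; adequate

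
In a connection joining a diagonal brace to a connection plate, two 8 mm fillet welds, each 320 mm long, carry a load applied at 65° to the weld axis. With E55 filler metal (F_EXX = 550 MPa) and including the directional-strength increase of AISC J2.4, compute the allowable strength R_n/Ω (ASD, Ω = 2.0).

t_e = 0.707 × 8 = 5.656 mm; A_we = 5.656 × 640 = 3620 mm².
Directional factor: 1.0 + 0.5 sin^1.5(65°) = 1.431.
F_nw = 0.6 × 550 × 1.431 = 472.4 MPa.
R_n/Ω = (472.4 × 3620) / 2.0 × 10⁻³ = 854.9 kN.

R_n/Ω ≈ 855 kN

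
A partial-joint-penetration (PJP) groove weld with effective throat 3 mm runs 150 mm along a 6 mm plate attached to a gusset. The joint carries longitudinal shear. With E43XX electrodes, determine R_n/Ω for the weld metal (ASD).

E43XX → F_EXX = 430 MPa.
Effective throat (given) t_e = 3 mm.
A_we = 3 × 150 = 450 mm².
F_nw = 0.6 F_EXX = 258 MPa.
R_n/Ω = (258 × 450) / 2.0 × 10⁻³ = 58.05 kN.

R_n/Ω ≈ 58.1 kN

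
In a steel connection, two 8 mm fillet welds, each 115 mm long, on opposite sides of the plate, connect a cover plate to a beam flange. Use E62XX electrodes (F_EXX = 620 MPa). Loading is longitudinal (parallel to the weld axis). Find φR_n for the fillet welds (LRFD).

φR_n ≈ 363 kN

Effective throat t_e = 0.707 × 8 = 5.656 mm.
Total length L = 230 mm; A_we = 5.656 × 230 = 1301 mm².
F_nw = 0.6 F_EXX = 0.6 × 620 = 372 MPa.
φR_n = 0.75 × 372 × 1301 × 10⁻³ = 362.9 kN.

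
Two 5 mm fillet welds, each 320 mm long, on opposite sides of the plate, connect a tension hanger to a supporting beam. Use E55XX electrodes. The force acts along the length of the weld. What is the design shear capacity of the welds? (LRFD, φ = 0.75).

φR_n ≈ 560 kN

E55XX → F_EXX = 550 MPa.
Effective throat t_e = 0.707 × 5 = 3.535 mm.
Total length L = 640 mm; A_we = 3.535 × 640 = 2262 mm².
F_nw = 0.6 F_EXX = 0.6 × 550 = 330 MPa.
φR_n = 0.75 × 330 × 2262 × 10⁻³ = 559.9 kN.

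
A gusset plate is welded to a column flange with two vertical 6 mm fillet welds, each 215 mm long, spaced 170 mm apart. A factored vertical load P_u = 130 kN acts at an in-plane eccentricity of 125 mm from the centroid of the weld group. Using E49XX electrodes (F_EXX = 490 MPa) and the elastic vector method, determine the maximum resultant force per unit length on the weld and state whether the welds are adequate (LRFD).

f_max ≈ 697 N/mm; adequate

Total weld length L_w = 430 mm. Treat welds as unit-width lines.
Polar moment about centroid: J = 2[d³/12 + d(b/2)²] = 2[215³/12 + 215×85²] = 4763000 mm³.
Direct shear f_v = P/L_w = 130×10³ / 430 = 302.3 N/mm (vertical).
Torsion M = P·e = 130×10³ × 125 = 16250000 N·mm.
Critical point at (x, y) = (85, 107.5) from centroid. f_tx = M·y/J = 366.7 N/mm; f_ty = M·x/J = 290 N/mm.
Resultant f_max = √[f_tx² + (f_v + f_ty)²] = √[366.7² + (302.3 + 290)²] = 696.7 N/mm.
Capacity per unit length: φr_n = 0.75 × 0.6 × 490 × (0.707 × 6) = 935.4 N/mm.
696.7 ≤ 935.4 → adequate.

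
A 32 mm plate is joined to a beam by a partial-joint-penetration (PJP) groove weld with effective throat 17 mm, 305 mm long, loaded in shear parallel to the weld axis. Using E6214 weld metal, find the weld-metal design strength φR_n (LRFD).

E62XX → F_EXX = 620 MPa.
Effective throat (given) t_e = 17 mm.
A_we = 17 × 305 = 5185 mm².
F_nw = 0.6 F_EXX = 372 MPa.
φR_n = 0.75 × 372 × 5185 × 10⁻³ = 1447 kN.

φR_n ≈ 1450 kN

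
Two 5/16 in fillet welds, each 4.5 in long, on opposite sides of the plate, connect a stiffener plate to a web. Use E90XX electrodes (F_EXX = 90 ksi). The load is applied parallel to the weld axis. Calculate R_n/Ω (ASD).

R_n/Ω ≈ 53.7 kip

Effective throat t_e = 0.707 × 0.3125 = 0.2209 in.
Total length L = 9 in; A_we = 0.2209 × 9 = 1.988 in².
F_nw = 0.6 F_EXX = 0.6 × 90 = 54 ksi.
R_n = 54 × 1.988 = 107.4 kip; R_n/Ω = 107.4/2.0 = 53.69 kip.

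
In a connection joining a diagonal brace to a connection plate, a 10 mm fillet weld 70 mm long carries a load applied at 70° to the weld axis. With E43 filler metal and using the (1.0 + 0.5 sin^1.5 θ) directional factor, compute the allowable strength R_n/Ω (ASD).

R_n/Ω ≈ 92.9 kN

E43XX → F_EXX = 430 MPa.
t_e = 0.707 × 10 = 7.07 mm; A_we = 7.07 × 70 = 494.9 mm².
Directional factor: 1.0 + 0.5 sin^1.5(70°) = 1.455.
F_nw = 0.6 × 430 × 1.455 = 375.5 MPa.
R_n/Ω = (375.5 × 494.9) / 2.0 × 10⁻³ = 92.92 kN.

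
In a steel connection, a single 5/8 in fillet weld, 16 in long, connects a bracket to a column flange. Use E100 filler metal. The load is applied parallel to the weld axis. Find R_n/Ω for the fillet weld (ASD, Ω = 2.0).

E100XX → F_EXX = 100 ksi.
Effective throat t_e = 0.707 × 0.625 = 0.4419 in.
Total length L = 16 in; A_we = 0.4419 × 16 = 7.07 in².
F_nw = 0.6 F_EXX = 0.6 × 100 = 60 ksi.
R_n = 60 × 7.07 = 424.2 kip; R_n/Ω = 424.2/2.0 = 212.1 kip.

R_n/Ω ≈ 212 kip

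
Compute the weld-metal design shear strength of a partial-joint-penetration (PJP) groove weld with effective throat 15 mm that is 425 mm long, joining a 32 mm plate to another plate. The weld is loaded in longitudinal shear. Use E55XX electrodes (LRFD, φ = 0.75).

φR_n ≈ 1580 kN

E55XX → F_EXX = 550 MPa.
Effective throat (given) t_e = 15 mm.
A_we = 15 × 425 = 6375 mm².
F_nw = 0.6 F_EXX = 330 MPa.
φR_n = 0.75 × 330 × 6375 × 10⁻³ = 1578 kN.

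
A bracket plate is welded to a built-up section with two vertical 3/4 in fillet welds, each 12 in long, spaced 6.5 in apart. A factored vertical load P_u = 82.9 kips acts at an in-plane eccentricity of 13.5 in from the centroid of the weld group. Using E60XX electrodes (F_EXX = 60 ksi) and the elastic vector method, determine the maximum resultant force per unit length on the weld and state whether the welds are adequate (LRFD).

f_max ≈ 16 kip/in; NOT adequate

Total weld length L_w = 24 in. Treat welds as unit-width lines.
Polar moment about centroid: J = 2[d³/12 + d(b/2)²] = 2[12³/12 + 12×3.25²] = 541.5 in³.
Direct shear f_v = P/L_w = 82.9 / 24 = 3.454 kip/in (vertical).
Torsion M = P·e = 82.9 × 13.5 = 1119.2 kip·in.
Critical point at (x, y) = (3.25, 6) from centroid. f_tx = M·y/J = 12.4 kip/in; f_ty = M·x/J = 6.717 kip/in.
Resultant f_max = √[f_tx² + (f_v + f_ty)²] = √[12.4² + (3.454 + 6.717)²] = 16.04 kip/in.
Capacity per unit length: φr_n = 0.75 × 0.6 × 60 × (0.707 × 0.75) = 14.32 kip/in.
16.04 > 14.32 → NOT adequate.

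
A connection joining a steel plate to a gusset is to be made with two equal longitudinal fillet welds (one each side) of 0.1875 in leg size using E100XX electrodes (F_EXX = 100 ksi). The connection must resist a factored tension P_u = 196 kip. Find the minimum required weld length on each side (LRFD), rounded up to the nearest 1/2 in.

L = 16.5 in on each side

Throat t_e = 0.707 × 0.1875 = 0.1326 in.
φr_n = 0.75 × 0.6 × 100 × 0.1326 = 5.965 kip/in.
L_req = P_u / φr_n = 196 / 5.965 = 32.86 in total.
Per side: 32.86 / 2 = 16.43 in.
Round up → use L = 16.5 in on each side.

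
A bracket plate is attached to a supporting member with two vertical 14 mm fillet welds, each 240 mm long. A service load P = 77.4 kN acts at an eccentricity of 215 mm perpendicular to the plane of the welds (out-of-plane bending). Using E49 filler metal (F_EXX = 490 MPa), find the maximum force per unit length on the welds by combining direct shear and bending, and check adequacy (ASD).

L_w = 2 × 240 = 480 mm; section modulus (unit throat) S = 2 × L²/6 = 19200 mm².
Direct shear f_v = P/L_w = 77.4×10³/480 = 161.2 N/mm.
Moment M = P × e = 77.4×10³ × 215 = 16641000 N·mm; bending f_b = M/S = 866.7 N/mm.
f_max = √(f_v² + f_b²) = √(161.2² + 866.7²) = 881.6 N/mm.
r_n/Ω = (1/2.0) × 0.6 × 490 × (0.707 × 14) = 1455 N/mm → adequate.

f_max ≈ 882 N/mm; adequate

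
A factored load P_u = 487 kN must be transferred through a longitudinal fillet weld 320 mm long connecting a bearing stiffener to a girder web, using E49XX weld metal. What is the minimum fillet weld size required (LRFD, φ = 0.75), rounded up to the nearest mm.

E49XX → F_EXX = 490 MPa.
Total weld length L = 320 mm.
Required throat t_e = P_u / (φ × 0.6 F_EXX × L) = 487 / (0.75 × 0.6 × 490 × 320 × 10⁻³) = 6.902 mm.
Required leg w = t_e / 0.707 = 9.762 mm → use 10 mm.

w = 10 mm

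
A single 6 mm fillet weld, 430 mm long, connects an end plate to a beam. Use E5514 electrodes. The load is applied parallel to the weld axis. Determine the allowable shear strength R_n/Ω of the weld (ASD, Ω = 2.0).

R_n/Ω ≈ 301 kN

E55XX → F_EXX = 550 MPa.
Effective throat t_e = 0.707 × 6 = 4.242 mm.
Total length L = 430 mm; A_we = 4.242 × 430 = 1824 mm².
F_nw = 0.6 F_EXX = 0.6 × 550 = 330 MPa.
R_n = 330 × 1824 × 10⁻³ = 601.9 kN; R_n/Ω = 601.9/2.0 = 301 kN.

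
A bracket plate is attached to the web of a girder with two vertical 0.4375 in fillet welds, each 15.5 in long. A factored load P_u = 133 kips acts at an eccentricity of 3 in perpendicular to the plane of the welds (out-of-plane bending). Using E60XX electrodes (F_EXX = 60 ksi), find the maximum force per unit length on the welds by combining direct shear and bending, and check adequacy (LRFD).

L_w = 2 × 15.5 = 31 in; section modulus (unit throat) S = 2 × L²/6 = 80.08 in².
Direct shear f_v = P/L_w = 133/31 = 4.29 kip/in.
Moment M = P × e = 133 × 3 = 399 kip·in; bending f_b = M/S = 4.982 kip/in.
f_max = √(f_v² + f_b²) = √(4.29² + 4.982²) = 6.575 kip/in.
φr_n = 0.75 × 0.6 × 60 × (0.707 × 0.4375) = 8.351 kip/in → adequate.

f_max ≈ 6.57 kip/in; adequate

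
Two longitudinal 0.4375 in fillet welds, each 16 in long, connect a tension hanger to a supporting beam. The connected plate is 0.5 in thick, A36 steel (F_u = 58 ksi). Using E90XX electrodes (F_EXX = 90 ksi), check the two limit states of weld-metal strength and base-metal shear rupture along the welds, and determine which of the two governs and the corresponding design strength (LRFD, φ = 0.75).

t_e = 0.707 × 0.4375 = 0.3093 in; L = 32 in.
Weld metal: φR_n = 0.75 × 0.6 × 90 × 0.3093 × 32 = 400.9 kips.
Base metal (shear rupture): φR_n = 0.75 × 0.6 × 58 × 0.5 × 32 = 417.6 kips.
Governing: weld metal.

φR_n ≈ 401 kips (weld metal governs)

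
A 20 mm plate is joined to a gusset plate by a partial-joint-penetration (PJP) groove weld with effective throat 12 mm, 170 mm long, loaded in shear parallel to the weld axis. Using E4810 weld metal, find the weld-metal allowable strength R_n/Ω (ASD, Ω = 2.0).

E48XX → F_EXX = 480 MPa.
Effective throat (given) t_e = 12 mm.
A_we = 12 × 170 = 2040 mm².
F_nw = 0.6 F_EXX = 288 MPa.
R_n/Ω = (288 × 2040) / 2.0 × 10⁻³ = 293.8 kN.

R_n/Ω ≈ 294 kN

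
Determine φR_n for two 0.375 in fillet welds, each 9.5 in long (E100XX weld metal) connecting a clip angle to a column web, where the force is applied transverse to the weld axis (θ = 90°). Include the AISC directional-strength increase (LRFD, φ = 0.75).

E100XX → F_EXX = 100 ksi.
t_e = 0.707 × 0.375 = 0.2651 in; A_we = 0.2651 × 19 = 5.037 in².
Directional factor: 1.0 + 0.5 sin^1.5(90°) = 1.5.
F_nw = 0.6 × 100 × 1.5 = 90 ksi.
φR_n = 0.75 × 90 × 5.037 = 340 kips.

φR_n ≈ 340 kips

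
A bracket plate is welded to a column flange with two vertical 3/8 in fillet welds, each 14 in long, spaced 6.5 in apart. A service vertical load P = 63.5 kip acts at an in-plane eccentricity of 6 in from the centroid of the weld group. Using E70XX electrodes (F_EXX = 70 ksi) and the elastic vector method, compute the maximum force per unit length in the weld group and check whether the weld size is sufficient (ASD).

f_max ≈ 5.28 kip/in; adequate

Total weld length L_w = 28 in. Treat welds as unit-width lines.
Polar moment about centroid: J = 2[d³/12 + d(b/2)²] = 2[14³/12 + 14×3.25²] = 753.1 in³.
Direct shear f_v = P/L_w = 63.5 / 28 = 2.268 kip/in (vertical).
Torsion M = P·e = 63.5 × 6 = 381 kip·in.
Critical point at (x, y) = (3.25, 7) from centroid. f_tx = M·y/J = 3.541 kip/in; f_ty = M·x/J = 1.644 kip/in.
Resultant f_max = √[f_tx² + (f_v + f_ty)²] = √[3.541² + (2.268 + 1.644)²] = 5.277 kip/in.
Capacity per unit length: r_n/Ω = (1/2.0) × 0.6 × 70 × (0.707 × 0.375) = 5.568 kip/in.
5.277 ≤ 5.568 → adequate.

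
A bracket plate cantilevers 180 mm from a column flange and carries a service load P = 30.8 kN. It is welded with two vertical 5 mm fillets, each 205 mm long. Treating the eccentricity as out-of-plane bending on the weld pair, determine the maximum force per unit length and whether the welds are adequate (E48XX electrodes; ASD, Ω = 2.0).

f_max ≈ 403 N/mm; adequate

E48XX → F_EXX = 480 MPa.
L_w = 2 × 205 = 410 mm; section modulus (unit throat) S = 2 × L²/6 = 14010 mm².
Direct shear f_v = P/L_w = 30.8×10³/410 = 75.12 N/mm.
Moment M = P × e = 30.8×10³ × 180 = 5544000 N·mm; bending f_b = M/S = 395.8 N/mm.
f_max = √(f_v² + f_b²) = √(75.12² + 395.8²) = 402.8 N/mm.
r_n/Ω = (1/2.0) × 0.6 × 480 × (0.707 × 5) = 509 N/mm → adequate.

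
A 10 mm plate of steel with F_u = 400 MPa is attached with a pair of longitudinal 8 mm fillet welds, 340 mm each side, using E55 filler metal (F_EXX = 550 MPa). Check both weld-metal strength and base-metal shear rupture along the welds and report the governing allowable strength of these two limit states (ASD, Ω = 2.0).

t_e = 0.707 × 8 = 5.656 mm; L = 680 mm.
Weld metal: R_n/Ω = (1/2.0) × 0.6 × 550 × 5.656 × 680 × 10⁻³ = 634.6 kN.
Base metal (shear rupture): R_n/Ω = (1/2.0) × 0.6 × 400 × 10 × 680 × 10⁻³ = 816 kN.
Governing: weld metal.

R_n/Ω ≈ 635 kN (weld metal governs)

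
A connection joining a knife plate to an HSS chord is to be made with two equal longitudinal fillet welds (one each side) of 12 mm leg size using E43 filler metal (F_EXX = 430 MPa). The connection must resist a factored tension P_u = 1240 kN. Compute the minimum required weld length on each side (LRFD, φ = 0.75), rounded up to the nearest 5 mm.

Throat t_e = 0.707 × 12 = 8.484 mm.
φr_n = 0.75 × 0.6 × 430 × 8.484 × 10⁻³ = 1.642 kN/mm.
L_req = P_u / φr_n = 1240 / 1.642 = 755.3 mm total.
Per side: 755.3 / 2 = 377.7 mm.
Round up → use L = 380 mm on each side.

L = 380 mm on each side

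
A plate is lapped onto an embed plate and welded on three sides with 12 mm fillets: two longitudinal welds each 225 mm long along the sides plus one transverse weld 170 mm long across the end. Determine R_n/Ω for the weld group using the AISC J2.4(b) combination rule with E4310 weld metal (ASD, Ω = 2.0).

E43XX → F_EXX = 430 MPa.
t_e = 0.707 × 12 = 8.484 mm.
R_nwl = 0.6 × 430 × 8.484 × 450 × 10⁻³ = 985 kN (longitudinal, 2 welds).
R_nwt = 0.6 × 430 × 8.484 × 170 × 10⁻³ = 372.1 kN (transverse, base value).
(i) R_nwl + R_nwt = 1357 kN; (ii) 0.85 R_nwl + 1.5 R_nwt = 1395 kN.
R_n = max = 1395 kN [governs: (ii)]; R_n/Ω = 697.7 kN.

R_n/Ω ≈ 698 kN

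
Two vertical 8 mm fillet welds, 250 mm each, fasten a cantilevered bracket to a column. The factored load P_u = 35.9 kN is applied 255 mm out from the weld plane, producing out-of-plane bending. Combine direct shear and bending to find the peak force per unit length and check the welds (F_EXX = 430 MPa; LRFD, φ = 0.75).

f_max ≈ 445 N/mm; adequate

L_w = 2 × 250 = 500 mm; section modulus (unit throat) S = 2 × L²/6 = 20830 mm².
Direct shear f_v = P/L_w = 35.9×10³/500 = 71.8 N/mm.
Moment M = P × e = 35.9×10³ × 255 = 9154500 N·mm; bending f_b = M/S = 439.4 N/mm.
f_max = √(f_v² + f_b²) = √(71.8² + 439.4²) = 445.2 N/mm.
φr_n = 0.75 × 0.6 × 430 × (0.707 × 8) = 1094 N/mm → adequate.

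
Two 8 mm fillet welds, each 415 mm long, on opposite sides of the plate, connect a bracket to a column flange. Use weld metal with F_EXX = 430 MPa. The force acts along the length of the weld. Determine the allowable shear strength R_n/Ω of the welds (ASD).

R_n/Ω ≈ 606 kN

Effective throat t_e = 0.707 × 8 = 5.656 mm.
Total length L = 830 mm; A_we = 5.656 × 830 = 4694 mm².
F_nw = 0.6 F_EXX = 0.6 × 430 = 258 MPa.
R_n = 258 × 4694 × 10⁻³ = 1211 kN; R_n/Ω = 1211/2.0 = 605.6 kN.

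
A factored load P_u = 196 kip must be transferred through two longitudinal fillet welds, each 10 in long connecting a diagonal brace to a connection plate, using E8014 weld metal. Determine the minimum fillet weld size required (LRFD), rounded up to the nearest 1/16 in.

w = 7/16 in

E80XX → F_EXX = 80 ksi.
Total weld length L = 20 in.
Required throat t_e = P_u / (φ × 0.6 F_EXX × L) = 196 / (0.75 × 0.6 × 80 × 20) = 0.2722 in.
Required leg w = t_e / 0.707 = 0.385 in → use 7/16 in.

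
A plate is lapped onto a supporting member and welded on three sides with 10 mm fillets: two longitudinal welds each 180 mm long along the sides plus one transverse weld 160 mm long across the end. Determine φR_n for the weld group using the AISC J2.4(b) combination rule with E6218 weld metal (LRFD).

E62XX → F_EXX = 620 MPa.
t_e = 0.707 × 10 = 7.07 mm.
R_nwl = 0.6 × 620 × 7.07 × 360 × 10⁻³ = 946.8 kN (longitudinal, 2 welds).
R_nwt = 0.6 × 620 × 7.07 × 160 × 10⁻³ = 420.8 kN (transverse, base value).
(i) R_nwl + R_nwt = 1368 kN; (ii) 0.85 R_nwl + 1.5 R_nwt = 1436 kN.
R_n = max = 1436 kN [governs: (ii)]; φR_n = 1077 kN.

φR_n ≈ 1080 kN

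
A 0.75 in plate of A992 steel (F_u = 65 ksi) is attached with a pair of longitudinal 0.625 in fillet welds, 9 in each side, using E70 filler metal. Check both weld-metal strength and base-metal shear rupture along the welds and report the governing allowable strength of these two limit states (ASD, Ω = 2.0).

E70XX → F_EXX = 70 ksi.
t_e = 0.707 × 0.625 = 0.4419 in; L = 18 in.
Weld metal: R_n/Ω = (1/2.0) × 0.6 × 70 × 0.4419 × 18 = 167 kip.
Base metal (shear rupture): R_n/Ω = (1/2.0) × 0.6 × 65 × 0.75 × 18 = 263.2 kip.
Governing: weld metal.

R_n/Ω ≈ 167 kip (weld metal governs)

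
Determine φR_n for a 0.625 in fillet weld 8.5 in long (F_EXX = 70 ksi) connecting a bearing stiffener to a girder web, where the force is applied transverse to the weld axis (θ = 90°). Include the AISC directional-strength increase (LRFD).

t_e = 0.707 × 0.625 = 0.4419 in; A_we = 0.4419 × 8.5 = 3.756 in².
Directional factor: 1.0 + 0.5 sin^1.5(90°) = 1.5.
F_nw = 0.6 × 70 × 1.5 = 63 ksi.
φR_n = 0.75 × 63 × 3.756 = 177.5 kip.

φR_n ≈ 177 kip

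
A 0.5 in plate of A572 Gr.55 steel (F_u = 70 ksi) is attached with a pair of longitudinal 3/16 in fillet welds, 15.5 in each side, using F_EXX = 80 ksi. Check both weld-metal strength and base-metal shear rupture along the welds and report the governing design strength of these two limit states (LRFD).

φR_n ≈ 148 kip (weld metal governs)

t_e = 0.707 × 0.1875 = 0.1326 in; L = 31 in.
Weld metal: φR_n = 0.75 × 0.6 × 80 × 0.1326 × 31 = 147.9 kip.
Base metal (shear rupture): φR_n = 0.75 × 0.6 × 70 × 0.5 × 31 = 488.2 kip.
Governing: weld metal.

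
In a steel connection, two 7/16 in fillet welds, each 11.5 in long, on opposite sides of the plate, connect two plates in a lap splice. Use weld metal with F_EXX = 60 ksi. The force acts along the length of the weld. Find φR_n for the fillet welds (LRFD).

φR_n ≈ 192 kips

Effective throat t_e = 0.707 × 0.4375 = 0.3093 in.
Total length L = 23 in; A_we = 0.3093 × 23 = 7.114 in².
F_nw = 0.6 F_EXX = 0.6 × 60 = 36 ksi.
φR_n = 0.75 × 36 × 7.114 = 192.1 kips.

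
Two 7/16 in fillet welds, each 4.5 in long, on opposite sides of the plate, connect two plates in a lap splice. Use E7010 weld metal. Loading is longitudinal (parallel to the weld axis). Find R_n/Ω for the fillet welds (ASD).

R_n/Ω ≈ 58.5 kips

E70XX → F_EXX = 70 ksi.
Effective throat t_e = 0.707 × 0.4375 = 0.3093 in.
Total length L = 9 in; A_we = 0.3093 × 9 = 2.784 in².
F_nw = 0.6 F_EXX = 0.6 × 70 = 42 ksi.
R_n = 42 × 2.784 = 116.9 kips; R_n/Ω = 116.9/2.0 = 58.46 kips.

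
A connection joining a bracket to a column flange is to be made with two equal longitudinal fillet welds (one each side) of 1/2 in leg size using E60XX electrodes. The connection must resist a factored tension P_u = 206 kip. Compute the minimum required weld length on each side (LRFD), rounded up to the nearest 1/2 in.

L = 11 in on each side

E60XX → F_EXX = 60 ksi.
Throat t_e = 0.707 × 0.5 = 0.3535 in.
φr_n = 0.75 × 0.6 × 60 × 0.3535 = 9.544 kip/in.
L_req = P_u / φr_n = 206 / 9.544 = 21.58 in total.
Per side: 21.58 / 2 = 10.79 in.
Round up → use L = 11 in on each side.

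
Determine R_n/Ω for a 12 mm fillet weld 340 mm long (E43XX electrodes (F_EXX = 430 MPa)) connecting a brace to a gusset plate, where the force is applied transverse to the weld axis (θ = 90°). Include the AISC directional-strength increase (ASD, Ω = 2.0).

t_e = 0.707 × 12 = 8.484 mm; A_we = 8.484 × 340 = 2885 mm².
Directional factor: 1.0 + 0.5 sin^1.5(90°) = 1.5.
F_nw = 0.6 × 430 × 1.5 = 387 MPa.
R_n/Ω = (387 × 2885) / 2.0 × 10⁻³ = 558.2 kN.

R_n/Ω ≈ 558 kN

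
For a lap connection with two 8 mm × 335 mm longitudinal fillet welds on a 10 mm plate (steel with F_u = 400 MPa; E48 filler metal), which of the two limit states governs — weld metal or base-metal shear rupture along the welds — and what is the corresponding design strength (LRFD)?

E48XX → F_EXX = 480 MPa.
t_e = 0.707 × 8 = 5.656 mm; L = 670 mm.
Weld metal: φR_n = 0.75 × 0.6 × 480 × 5.656 × 670 × 10⁻³ = 818.5 kN.
Base metal (shear rupture): φR_n = 0.75 × 0.6 × 400 × 10 × 670 × 10⁻³ = 1206 kN.
Governing: weld metal.

φR_n ≈ 819 kN (weld metal governs)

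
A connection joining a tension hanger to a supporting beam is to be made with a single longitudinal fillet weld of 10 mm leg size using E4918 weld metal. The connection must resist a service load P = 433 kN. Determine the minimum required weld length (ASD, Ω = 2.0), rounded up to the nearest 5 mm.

E49XX → F_EXX = 490 MPa.
Throat t_e = 0.707 × 10 = 7.07 mm.
r_n/Ω = (0.6 × 490 × 7.07) / 2.0 = 1039 N/mm = 1.039 kN/mm.
L_req = P / (r_n/Ω) = 433 / 1.039 = 416.6 mm total.
Round up → use L = 420 mm.

L = 420 mm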